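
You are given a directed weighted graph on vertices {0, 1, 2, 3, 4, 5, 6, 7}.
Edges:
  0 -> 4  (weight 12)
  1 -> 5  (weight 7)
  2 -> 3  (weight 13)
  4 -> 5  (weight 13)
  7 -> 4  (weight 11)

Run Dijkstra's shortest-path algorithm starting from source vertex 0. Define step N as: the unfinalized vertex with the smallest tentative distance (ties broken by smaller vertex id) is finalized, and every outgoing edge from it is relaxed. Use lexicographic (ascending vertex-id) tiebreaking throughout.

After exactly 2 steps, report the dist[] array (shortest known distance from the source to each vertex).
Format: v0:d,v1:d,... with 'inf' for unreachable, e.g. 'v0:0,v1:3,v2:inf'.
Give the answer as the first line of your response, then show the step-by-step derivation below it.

v0:0,v1:inf,v2:inf,v3:inf,v4:12,v5:25,v6:inf,v7:inf

step 1: dist = v0:0,v1:inf,v2:inf,v3:inf,v4:12,v5:inf,v6:inf,v7:inf
step 2: dist = v0:0,v1:inf,v2:inf,v3:inf,v4:12,v5:25,v6:inf,v7:inf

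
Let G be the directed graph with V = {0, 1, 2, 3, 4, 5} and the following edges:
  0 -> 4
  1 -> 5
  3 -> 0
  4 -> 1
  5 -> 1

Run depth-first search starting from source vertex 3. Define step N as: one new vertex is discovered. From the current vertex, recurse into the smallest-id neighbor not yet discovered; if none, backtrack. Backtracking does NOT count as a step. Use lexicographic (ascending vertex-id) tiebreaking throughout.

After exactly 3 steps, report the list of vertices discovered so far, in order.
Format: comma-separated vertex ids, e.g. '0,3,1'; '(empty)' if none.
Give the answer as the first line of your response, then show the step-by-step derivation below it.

3,0,4

step 1: discover 3; path=3; order=3
step 2: discover 0; path=3>0; order=3,0
step 3: discover 4; path=3>0>4; order=3,0,4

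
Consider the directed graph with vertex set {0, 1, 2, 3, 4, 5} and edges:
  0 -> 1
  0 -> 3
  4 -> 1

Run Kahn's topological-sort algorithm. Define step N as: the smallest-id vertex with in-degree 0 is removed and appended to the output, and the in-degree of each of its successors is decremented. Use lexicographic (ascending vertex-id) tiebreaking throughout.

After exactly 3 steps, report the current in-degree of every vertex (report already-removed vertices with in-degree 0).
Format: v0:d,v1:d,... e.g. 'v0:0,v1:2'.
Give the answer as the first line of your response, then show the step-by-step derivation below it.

v0:0,v1:1,v2:0,v3:0,v4:0,v5:0

step 1: output 0; order=[0]; indeg=(0,1,0,0,0,0)
step 2: output 2; order=[0,2]; indeg=(0,1,0,0,0,0)
step 3: output 3; order=[0,2,3]; indeg=(0,1,0,0,0,0)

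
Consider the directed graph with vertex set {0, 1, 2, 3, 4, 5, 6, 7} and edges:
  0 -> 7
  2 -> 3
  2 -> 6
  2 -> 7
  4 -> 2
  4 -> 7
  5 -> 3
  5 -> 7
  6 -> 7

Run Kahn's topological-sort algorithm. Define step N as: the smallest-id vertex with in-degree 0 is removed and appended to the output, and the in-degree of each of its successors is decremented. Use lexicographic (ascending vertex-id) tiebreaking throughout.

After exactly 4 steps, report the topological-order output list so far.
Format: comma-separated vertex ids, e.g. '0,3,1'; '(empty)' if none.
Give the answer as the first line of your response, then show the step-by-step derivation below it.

0,1,4,2

step 1: output 0; order=[0]; indeg=(0,0,1,2,0,0,1,4)
step 2: output 1; order=[0,1]; indeg=(0,0,1,2,0,0,1,4)
step 3: output 4; order=[0,1,4]; indeg=(0,0,0,2,0,0,1,3)
step 4: output 2; order=[0,1,4,2]; indeg=(0,0,0,1,0,0,0,2)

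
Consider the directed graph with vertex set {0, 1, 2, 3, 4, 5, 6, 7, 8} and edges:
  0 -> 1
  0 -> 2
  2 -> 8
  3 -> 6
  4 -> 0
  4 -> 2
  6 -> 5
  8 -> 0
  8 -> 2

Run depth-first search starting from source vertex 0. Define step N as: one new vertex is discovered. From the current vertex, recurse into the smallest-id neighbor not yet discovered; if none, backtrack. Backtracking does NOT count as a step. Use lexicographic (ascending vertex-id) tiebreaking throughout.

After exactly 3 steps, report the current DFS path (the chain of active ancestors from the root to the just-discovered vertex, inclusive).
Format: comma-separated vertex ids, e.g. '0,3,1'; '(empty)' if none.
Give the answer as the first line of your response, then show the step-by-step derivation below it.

0,2

step 1: discover 0; path=0; order=0
step 2: discover 1; path=0>1; order=0,1
step 3: discover 2; path=0>2; order=0,1,2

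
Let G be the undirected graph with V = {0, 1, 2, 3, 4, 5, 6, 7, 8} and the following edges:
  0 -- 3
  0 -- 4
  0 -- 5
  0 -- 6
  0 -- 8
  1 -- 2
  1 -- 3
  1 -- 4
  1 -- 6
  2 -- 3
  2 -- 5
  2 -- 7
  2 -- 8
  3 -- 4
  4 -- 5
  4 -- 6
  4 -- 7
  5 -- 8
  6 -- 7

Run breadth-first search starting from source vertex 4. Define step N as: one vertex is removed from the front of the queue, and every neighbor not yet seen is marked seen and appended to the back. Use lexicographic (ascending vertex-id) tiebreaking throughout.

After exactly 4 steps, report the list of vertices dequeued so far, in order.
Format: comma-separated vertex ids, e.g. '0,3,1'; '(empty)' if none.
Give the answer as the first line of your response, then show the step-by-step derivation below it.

4,0,1,3

step 1: dequeue 4; queue=[0,1,3,5,6,7]; order=4
step 2: dequeue 0; queue=[1,3,5,6,7,8]; order=4,0
step 3: dequeue 1; queue=[3,5,6,7,8,2]; order=4,0,1
step 4: dequeue 3; queue=[5,6,7,8,2]; order=4,0,1,3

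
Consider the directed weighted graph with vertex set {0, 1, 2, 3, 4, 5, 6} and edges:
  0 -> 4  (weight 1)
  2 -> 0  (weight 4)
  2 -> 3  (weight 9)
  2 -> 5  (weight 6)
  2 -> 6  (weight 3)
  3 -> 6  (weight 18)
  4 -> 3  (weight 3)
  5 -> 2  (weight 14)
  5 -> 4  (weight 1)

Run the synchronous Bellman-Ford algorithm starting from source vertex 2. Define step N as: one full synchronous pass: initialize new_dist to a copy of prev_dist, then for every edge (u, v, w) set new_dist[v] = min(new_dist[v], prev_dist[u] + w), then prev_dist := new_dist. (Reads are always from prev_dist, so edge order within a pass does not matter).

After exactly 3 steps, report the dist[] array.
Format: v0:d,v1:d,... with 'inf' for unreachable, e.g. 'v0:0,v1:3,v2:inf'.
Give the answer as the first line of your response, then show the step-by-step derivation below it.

v0:4,v1:inf,v2:0,v3:8,v4:5,v5:6,v6:3

step 1: dist = v0:4,v1:inf,v2:0,v3:9,v4:inf,v5:6,v6:3
step 2: dist = v0:4,v1:inf,v2:0,v3:9,v4:5,v5:6,v6:3
step 3: dist = v0:4,v1:inf,v2:0,v3:8,v4:5,v5:6,v6:3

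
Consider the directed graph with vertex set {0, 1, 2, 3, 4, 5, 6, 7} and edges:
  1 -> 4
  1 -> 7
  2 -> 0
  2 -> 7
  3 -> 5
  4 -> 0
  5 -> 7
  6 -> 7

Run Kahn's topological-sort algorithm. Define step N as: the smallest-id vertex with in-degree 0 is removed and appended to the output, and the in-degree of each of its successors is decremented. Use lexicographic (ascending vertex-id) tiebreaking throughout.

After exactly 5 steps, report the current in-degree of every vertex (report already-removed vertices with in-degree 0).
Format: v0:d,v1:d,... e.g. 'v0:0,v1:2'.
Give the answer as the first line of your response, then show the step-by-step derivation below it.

v0:0,v1:0,v2:0,v3:0,v4:0,v5:0,v6:0,v7:2

step 1: output 1; order=[1]; indeg=(2,0,0,0,0,1,0,3)
step 2: output 2; order=[1,2]; indeg=(1,0,0,0,0,1,0,2)
step 3: output 3; order=[1,2,3]; indeg=(1,0,0,0,0,0,0,2)
step 4: output 4; order=[1,2,3,4]; indeg=(0,0,0,0,0,0,0,2)
step 5: output 0; order=[1,2,3,4,0]; indeg=(0,0,0,0,0,0,0,2)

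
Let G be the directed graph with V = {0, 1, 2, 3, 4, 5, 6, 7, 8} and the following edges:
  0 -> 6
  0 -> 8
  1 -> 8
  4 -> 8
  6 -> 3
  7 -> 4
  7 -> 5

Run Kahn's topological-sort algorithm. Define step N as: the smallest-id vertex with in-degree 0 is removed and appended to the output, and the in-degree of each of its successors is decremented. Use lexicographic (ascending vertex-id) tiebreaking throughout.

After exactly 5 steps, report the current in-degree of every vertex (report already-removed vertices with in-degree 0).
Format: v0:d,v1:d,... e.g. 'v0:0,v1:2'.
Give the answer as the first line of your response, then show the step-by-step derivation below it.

v0:0,v1:0,v2:0,v3:0,v4:1,v5:1,v6:0,v7:0,v8:1

step 1: output 0; order=[0]; indeg=(0,0,0,1,1,1,0,0,2)
step 2: output 1; order=[0,1]; indeg=(0,0,0,1,1,1,0,0,1)
step 3: output 2; order=[0,1,2]; indeg=(0,0,0,1,1,1,0,0,1)
step 4: output 6; order=[0,1,2,6]; indeg=(0,0,0,0,1,1,0,0,1)
step 5: output 3; order=[0,1,2,6,3]; indeg=(0,0,0,0,1,1,0,0,1)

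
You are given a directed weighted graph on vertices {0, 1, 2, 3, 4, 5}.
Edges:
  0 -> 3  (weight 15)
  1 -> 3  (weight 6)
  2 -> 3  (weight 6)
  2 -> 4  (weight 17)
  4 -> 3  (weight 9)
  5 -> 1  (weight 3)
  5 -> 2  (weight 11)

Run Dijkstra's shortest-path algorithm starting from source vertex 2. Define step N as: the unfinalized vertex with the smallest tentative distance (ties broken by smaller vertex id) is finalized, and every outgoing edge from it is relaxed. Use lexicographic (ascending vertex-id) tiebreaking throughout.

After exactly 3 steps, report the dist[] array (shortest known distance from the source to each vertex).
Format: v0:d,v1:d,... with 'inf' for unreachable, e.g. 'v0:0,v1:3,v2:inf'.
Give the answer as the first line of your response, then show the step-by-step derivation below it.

v0:inf,v1:inf,v2:0,v3:6,v4:17,v5:inf

step 1: dist = v0:inf,v1:inf,v2:0,v3:6,v4:17,v5:inf
step 2: dist = v0:inf,v1:inf,v2:0,v3:6,v4:17,v5:inf
step 3: dist = v0:inf,v1:inf,v2:0,v3:6,v4:17,v5:inf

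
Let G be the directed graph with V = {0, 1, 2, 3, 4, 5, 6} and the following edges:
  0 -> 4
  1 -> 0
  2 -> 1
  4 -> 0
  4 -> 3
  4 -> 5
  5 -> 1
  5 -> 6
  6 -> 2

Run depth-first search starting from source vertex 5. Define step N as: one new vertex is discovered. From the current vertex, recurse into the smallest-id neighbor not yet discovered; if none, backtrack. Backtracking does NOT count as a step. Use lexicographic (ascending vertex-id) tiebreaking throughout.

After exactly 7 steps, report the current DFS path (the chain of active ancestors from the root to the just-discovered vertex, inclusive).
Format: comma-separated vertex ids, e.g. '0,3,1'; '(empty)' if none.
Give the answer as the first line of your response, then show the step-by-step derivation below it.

5,6,2

step 1: discover 5; path=5; order=5
step 2: discover 1; path=5>1; order=5,1
step 3: discover 0; path=5>1>0; order=5,1,0
step 4: discover 4; path=5>1>0>4; order=5,1,0,4
step 5: discover 3; path=5>1>0>4>3; order=5,1,0,4,3
step 6: discover 6; path=5>6; order=5,1,0,4,3,6
step 7: discover 2; path=5>6>2; order=5,1,0,4,3,6,2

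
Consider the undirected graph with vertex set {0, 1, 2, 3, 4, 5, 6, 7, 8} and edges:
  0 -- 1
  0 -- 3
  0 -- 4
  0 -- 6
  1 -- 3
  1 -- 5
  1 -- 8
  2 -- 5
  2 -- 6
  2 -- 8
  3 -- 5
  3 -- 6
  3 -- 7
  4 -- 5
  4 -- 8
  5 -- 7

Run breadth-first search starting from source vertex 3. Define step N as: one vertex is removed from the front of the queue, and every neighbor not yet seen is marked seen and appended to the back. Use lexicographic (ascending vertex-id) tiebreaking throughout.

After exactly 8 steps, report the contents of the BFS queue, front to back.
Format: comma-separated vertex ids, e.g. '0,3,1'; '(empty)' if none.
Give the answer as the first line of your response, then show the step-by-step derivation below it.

2

step 1: dequeue 3; queue=[0,1,5,6,7]; order=3
step 2: dequeue 0; queue=[1,5,6,7,4]; order=3,0
step 3: dequeue 1; queue=[5,6,7,4,8]; order=3,0,1
step 4: dequeue 5; queue=[6,7,4,8,2]; order=3,0,1,5
step 5: dequeue 6; queue=[7,4,8,2]; order=3,0,1,5,6
step 6: dequeue 7; queue=[4,8,2]; order=3,0,1,5,6,7
step 7: dequeue 4; queue=[8,2]; order=3,0,1,5,6,7,4
step 8: dequeue 8; queue=[2]; order=3,0,1,5,6,7,4,8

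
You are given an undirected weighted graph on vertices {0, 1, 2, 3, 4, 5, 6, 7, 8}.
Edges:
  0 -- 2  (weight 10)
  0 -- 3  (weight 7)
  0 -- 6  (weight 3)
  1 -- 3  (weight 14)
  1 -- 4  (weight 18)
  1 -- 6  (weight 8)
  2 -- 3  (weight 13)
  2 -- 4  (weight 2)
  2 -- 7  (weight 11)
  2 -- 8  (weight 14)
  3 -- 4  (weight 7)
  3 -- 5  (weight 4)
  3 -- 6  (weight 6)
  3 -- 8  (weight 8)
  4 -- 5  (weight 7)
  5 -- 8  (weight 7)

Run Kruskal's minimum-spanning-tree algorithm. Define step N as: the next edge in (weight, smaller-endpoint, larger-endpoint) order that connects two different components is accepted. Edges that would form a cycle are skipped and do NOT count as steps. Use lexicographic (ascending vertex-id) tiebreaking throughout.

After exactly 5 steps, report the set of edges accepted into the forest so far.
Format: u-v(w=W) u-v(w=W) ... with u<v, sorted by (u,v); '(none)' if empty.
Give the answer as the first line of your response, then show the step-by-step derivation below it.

0-6(w=3) 2-4(w=2) 3-4(w=7) 3-5(w=4) 3-6(w=6)

step 1: add edge 2-4 (w=2); MST = {2-4(w=2)}
step 2: add edge 0-6 (w=3); MST = {0-6(w=3) 2-4(w=2)}
step 3: add edge 3-5 (w=4); MST = {0-6(w=3) 2-4(w=2) 3-5(w=4)}
step 4: add edge 3-6 (w=6); MST = {0-6(w=3) 2-4(w=2) 3-5(w=4) 3-6(w=6)}
step 5: add edge 3-4 (w=7); MST = {0-6(w=3) 2-4(w=2) 3-4(w=7) 3-5(w=4) 3-6(w=6)}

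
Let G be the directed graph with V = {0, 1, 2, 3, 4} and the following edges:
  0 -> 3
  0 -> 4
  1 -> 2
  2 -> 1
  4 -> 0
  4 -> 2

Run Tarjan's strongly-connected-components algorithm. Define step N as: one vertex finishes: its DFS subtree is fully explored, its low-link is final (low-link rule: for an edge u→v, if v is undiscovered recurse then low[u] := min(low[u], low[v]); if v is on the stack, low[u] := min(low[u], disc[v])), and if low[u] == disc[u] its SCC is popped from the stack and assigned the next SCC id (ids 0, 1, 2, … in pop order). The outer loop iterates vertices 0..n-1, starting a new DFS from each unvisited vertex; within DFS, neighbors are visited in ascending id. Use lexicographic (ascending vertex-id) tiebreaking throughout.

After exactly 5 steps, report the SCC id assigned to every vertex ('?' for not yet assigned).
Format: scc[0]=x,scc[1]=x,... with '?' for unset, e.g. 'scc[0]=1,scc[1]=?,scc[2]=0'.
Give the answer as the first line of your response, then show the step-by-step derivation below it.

scc[0]=2,scc[1]=1,scc[2]=1,scc[3]=0,scc[4]=2

step 1: low=(low[0]=0,low[1]=?,low[2]=?,low[3]=1,low[4]=?); scc=(scc[0]=?,scc[1]=?,scc[2]=?,scc[3]=0,scc[4]=?)
step 2: low=(low[0]=0,low[1]=3,low[2]=3,low[3]=1,low[4]=0); scc=(scc[0]=?,scc[1]=?,scc[2]=?,scc[3]=0,scc[4]=?)
step 3: low=(low[0]=0,low[1]=3,low[2]=3,low[3]=1,low[4]=0); scc=(scc[0]=?,scc[1]=1,scc[2]=1,scc[3]=0,scc[4]=?)
step 4: low=(low[0]=0,low[1]=3,low[2]=3,low[3]=1,low[4]=0); scc=(scc[0]=?,scc[1]=1,scc[2]=1,scc[3]=0,scc[4]=?)
step 5: low=(low[0]=0,low[1]=3,low[2]=3,low[3]=1,low[4]=0); scc=(scc[0]=2,scc[1]=1,scc[2]=1,scc[3]=0,scc[4]=2)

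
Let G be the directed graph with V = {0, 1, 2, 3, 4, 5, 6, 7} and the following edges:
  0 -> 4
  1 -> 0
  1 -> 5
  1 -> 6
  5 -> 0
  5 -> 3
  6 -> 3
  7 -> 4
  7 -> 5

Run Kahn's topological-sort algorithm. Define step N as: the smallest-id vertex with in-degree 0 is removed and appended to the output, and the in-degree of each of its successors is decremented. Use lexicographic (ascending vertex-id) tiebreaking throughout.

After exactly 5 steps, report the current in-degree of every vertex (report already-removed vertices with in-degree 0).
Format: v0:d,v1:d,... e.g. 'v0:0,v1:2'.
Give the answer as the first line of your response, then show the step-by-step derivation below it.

v0:0,v1:0,v2:0,v3:0,v4:1,v5:0,v6:0,v7:0

step 1: output 1; order=[1]; indeg=(1,0,0,2,2,1,0,0)
step 2: output 2; order=[1,2]; indeg=(1,0,0,2,2,1,0,0)
step 3: output 6; order=[1,2,6]; indeg=(1,0,0,1,2,1,0,0)
step 4: output 7; order=[1,2,6,7]; indeg=(1,0,0,1,1,0,0,0)
step 5: output 5; order=[1,2,6,7,5]; indeg=(0,0,0,0,1,0,0,0)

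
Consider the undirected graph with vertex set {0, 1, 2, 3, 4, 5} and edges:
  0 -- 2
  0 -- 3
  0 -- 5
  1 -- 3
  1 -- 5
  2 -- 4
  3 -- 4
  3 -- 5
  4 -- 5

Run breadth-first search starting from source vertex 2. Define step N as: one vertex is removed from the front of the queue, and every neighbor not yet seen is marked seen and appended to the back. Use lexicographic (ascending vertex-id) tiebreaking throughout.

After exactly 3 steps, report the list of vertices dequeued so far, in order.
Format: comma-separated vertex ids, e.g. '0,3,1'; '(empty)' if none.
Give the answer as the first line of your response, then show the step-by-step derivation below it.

2,0,4

step 1: dequeue 2; queue=[0,4]; order=2
step 2: dequeue 0; queue=[4,3,5]; order=2,0
step 3: dequeue 4; queue=[3,5]; order=2,0,4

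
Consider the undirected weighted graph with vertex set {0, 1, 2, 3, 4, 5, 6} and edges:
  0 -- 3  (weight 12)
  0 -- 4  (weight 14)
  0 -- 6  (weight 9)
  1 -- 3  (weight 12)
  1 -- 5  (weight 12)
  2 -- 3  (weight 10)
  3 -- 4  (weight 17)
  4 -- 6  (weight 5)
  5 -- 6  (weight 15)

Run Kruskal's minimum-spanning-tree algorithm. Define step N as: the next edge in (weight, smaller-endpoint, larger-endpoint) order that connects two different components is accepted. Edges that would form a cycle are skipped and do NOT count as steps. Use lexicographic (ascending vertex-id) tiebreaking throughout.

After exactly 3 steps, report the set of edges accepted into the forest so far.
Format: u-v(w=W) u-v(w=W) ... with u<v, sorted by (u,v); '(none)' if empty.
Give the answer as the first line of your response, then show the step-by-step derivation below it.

0-6(w=9) 2-3(w=10) 4-6(w=5)

step 1: add edge 4-6 (w=5); MST = {4-6(w=5)}
step 2: add edge 0-6 (w=9); MST = {0-6(w=9) 4-6(w=5)}
step 3: add edge 2-3 (w=10); MST = {0-6(w=9) 2-3(w=10) 4-6(w=5)}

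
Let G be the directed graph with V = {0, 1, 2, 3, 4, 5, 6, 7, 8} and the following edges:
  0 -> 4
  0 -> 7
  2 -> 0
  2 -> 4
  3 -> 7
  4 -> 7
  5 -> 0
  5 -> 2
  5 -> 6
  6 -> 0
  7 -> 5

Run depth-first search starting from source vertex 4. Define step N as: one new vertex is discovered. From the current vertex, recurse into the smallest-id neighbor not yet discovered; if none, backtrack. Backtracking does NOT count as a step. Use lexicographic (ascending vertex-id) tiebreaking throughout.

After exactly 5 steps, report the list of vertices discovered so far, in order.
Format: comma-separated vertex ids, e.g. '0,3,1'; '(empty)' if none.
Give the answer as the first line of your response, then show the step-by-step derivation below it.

4,7,5,0,2

step 1: discover 4; path=4; order=4
step 2: discover 7; path=4>7; order=4,7
step 3: discover 5; path=4>7>5; order=4,7,5
step 4: discover 0; path=4>7>5>0; order=4,7,5,0
step 5: discover 2; path=4>7>5>2; order=4,7,5,0,2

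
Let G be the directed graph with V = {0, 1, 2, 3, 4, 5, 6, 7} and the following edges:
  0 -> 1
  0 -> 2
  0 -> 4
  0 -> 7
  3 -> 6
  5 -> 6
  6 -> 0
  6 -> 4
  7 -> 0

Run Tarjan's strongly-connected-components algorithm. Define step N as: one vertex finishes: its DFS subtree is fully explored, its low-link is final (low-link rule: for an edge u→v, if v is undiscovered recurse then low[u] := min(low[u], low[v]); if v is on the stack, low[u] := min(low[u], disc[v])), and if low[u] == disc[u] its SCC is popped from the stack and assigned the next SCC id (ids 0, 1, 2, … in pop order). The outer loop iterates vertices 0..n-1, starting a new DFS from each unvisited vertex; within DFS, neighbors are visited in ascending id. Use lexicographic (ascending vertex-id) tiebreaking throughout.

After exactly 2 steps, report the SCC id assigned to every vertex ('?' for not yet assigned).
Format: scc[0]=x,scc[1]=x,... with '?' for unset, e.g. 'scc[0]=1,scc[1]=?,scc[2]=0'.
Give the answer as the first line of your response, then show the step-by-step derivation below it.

scc[0]=?,scc[1]=0,scc[2]=1,scc[3]=?,scc[4]=?,scc[5]=?,scc[6]=?,scc[7]=?

step 1: low=(low[0]=0,low[1]=1,low[2]=?,low[3]=?,low[4]=?,low[5]=?,low[6]=?,low[7]=?); scc=(scc[0]=?,scc[1]=0,scc[2]=?,scc[3]=?,scc[4]=?,scc[5]=?,scc[6]=?,scc[7]=?)
step 2: low=(low[0]=0,low[1]=1,low[2]=2,low[3]=?,low[4]=?,low[5]=?,low[6]=?,low[7]=?); scc=(scc[0]=?,scc[1]=0,scc[2]=1,scc[3]=?,scc[4]=?,scc[5]=?,scc[6]=?,scc[7]=?)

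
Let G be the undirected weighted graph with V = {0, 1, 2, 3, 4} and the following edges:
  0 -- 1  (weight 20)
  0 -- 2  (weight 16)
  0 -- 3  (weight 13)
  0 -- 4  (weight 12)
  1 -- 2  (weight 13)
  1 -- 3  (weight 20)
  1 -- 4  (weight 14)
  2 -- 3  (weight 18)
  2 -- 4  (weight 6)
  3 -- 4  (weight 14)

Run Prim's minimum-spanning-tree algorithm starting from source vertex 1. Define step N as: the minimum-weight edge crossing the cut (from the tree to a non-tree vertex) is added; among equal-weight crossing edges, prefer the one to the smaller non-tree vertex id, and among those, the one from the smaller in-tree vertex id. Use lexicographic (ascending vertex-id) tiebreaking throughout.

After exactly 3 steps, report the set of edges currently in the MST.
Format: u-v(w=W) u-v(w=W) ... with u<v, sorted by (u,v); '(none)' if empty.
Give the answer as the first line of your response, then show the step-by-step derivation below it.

0-4(w=12) 1-2(w=13) 2-4(w=6)

step 1: add edge 1-2 (w=13); MST = {1-2(w=13)}
step 2: add edge 2-4 (w=6); MST = {1-2(w=13) 2-4(w=6)}
step 3: add edge 0-4 (w=12); MST = {0-4(w=12) 1-2(w=13) 2-4(w=6)}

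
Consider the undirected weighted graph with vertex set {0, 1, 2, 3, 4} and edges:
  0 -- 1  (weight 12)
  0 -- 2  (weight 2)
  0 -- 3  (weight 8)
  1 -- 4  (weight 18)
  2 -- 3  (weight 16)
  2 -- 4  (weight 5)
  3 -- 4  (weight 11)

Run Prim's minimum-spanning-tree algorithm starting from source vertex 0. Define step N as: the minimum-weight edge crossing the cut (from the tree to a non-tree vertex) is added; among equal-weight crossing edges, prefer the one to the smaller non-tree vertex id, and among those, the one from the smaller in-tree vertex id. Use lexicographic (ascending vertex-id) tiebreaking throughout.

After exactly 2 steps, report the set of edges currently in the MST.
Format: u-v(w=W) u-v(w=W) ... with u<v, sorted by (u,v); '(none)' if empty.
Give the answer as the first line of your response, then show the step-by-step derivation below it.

0-2(w=2) 2-4(w=5)

step 1: add edge 0-2 (w=2); MST = {0-2(w=2)}
step 2: add edge 2-4 (w=5); MST = {0-2(w=2) 2-4(w=5)}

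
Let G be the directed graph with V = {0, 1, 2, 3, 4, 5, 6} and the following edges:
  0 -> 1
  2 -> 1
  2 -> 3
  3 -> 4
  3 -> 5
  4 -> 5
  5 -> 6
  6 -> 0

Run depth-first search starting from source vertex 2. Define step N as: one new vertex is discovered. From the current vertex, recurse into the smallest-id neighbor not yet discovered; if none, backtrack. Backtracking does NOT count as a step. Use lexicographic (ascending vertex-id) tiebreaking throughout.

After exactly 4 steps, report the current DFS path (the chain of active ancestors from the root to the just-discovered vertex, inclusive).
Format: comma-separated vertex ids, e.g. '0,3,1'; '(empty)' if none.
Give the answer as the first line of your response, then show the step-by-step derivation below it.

2,3,4

step 1: discover 2; path=2; order=2
step 2: discover 1; path=2>1; order=2,1
step 3: discover 3; path=2>3; order=2,1,3
step 4: discover 4; path=2>3>4; order=2,1,3,4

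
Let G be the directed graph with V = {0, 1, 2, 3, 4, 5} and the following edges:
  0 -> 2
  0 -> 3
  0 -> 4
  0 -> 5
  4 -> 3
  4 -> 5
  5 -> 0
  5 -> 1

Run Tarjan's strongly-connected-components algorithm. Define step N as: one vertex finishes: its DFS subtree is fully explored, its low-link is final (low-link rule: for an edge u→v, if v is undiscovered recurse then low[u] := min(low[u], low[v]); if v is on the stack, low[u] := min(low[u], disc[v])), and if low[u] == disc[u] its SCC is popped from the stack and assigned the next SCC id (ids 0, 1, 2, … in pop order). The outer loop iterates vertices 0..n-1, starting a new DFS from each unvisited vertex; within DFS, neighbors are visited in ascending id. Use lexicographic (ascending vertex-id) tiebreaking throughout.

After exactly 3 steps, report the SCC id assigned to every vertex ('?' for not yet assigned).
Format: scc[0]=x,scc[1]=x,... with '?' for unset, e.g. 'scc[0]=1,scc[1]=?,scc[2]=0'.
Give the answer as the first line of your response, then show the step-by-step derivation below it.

scc[0]=?,scc[1]=2,scc[2]=0,scc[3]=1,scc[4]=?,scc[5]=?

step 1: low=(low[0]=0,low[1]=?,low[2]=1,low[3]=?,low[4]=?,low[5]=?); scc=(scc[0]=?,scc[1]=?,scc[2]=0,scc[3]=?,scc[4]=?,scc[5]=?)
step 2: low=(low[0]=0,low[1]=?,low[2]=1,low[3]=2,low[4]=?,low[5]=?); scc=(scc[0]=?,scc[1]=?,scc[2]=0,scc[3]=1,scc[4]=?,scc[5]=?)
step 3: low=(low[0]=0,low[1]=5,low[2]=1,low[3]=2,low[4]=3,low[5]=0); scc=(scc[0]=?,scc[1]=2,scc[2]=0,scc[3]=1,scc[4]=?,scc[5]=?)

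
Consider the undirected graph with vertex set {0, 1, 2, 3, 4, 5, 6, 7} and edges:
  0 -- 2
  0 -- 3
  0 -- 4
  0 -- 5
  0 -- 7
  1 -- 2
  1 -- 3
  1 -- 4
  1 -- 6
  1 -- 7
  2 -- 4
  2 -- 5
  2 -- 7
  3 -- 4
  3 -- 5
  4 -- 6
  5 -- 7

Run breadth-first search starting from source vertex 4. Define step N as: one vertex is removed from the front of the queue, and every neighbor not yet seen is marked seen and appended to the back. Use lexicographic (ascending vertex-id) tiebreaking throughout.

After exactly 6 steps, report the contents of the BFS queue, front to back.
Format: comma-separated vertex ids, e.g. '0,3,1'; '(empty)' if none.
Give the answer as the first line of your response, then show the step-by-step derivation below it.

5,7

step 1: dequeue 4; queue=[0,1,2,3,6]; order=4
step 2: dequeue 0; queue=[1,2,3,6,5,7]; order=4,0
step 3: dequeue 1; queue=[2,3,6,5,7]; order=4,0,1
step 4: dequeue 2; queue=[3,6,5,7]; order=4,0,1,2
step 5: dequeue 3; queue=[6,5,7]; order=4,0,1,2,3
step 6: dequeue 6; queue=[5,7]; order=4,0,1,2,3,6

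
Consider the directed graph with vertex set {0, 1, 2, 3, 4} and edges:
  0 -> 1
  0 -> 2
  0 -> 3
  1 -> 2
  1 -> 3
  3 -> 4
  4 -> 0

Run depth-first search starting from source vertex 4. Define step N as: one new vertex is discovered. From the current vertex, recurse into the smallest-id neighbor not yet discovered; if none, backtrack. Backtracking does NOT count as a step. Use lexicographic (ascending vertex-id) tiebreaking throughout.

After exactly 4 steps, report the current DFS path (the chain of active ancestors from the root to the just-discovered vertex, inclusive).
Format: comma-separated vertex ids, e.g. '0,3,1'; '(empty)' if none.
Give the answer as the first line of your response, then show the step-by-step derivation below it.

4,0,1,2

step 1: discover 4; path=4; order=4
step 2: discover 0; path=4>0; order=4,0
step 3: discover 1; path=4>0>1; order=4,0,1
step 4: discover 2; path=4>0>1>2; order=4,0,1,2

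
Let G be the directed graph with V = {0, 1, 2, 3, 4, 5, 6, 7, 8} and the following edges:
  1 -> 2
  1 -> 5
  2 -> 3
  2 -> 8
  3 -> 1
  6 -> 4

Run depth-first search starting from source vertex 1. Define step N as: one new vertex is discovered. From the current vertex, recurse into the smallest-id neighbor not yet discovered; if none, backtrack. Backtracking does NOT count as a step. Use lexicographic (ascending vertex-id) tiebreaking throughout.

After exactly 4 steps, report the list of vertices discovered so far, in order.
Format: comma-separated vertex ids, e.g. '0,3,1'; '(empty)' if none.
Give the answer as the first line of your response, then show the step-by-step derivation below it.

1,2,3,8

step 1: discover 1; path=1; order=1
step 2: discover 2; path=1>2; order=1,2
step 3: discover 3; path=1>2>3; order=1,2,3
step 4: discover 8; path=1>2>8; order=1,2,3,8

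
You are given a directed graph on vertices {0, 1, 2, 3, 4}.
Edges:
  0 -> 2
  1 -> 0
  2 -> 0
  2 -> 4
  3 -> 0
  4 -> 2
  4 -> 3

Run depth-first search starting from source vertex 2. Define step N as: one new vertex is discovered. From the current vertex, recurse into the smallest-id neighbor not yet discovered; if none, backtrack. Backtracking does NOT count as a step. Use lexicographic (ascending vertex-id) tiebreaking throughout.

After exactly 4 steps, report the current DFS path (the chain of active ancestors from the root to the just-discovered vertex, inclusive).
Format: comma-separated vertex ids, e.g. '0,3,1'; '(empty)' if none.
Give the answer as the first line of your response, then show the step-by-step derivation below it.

2,4,3

step 1: discover 2; path=2; order=2
step 2: discover 0; path=2>0; order=2,0
step 3: discover 4; path=2>4; order=2,0,4
step 4: discover 3; path=2>4>3; order=2,0,4,3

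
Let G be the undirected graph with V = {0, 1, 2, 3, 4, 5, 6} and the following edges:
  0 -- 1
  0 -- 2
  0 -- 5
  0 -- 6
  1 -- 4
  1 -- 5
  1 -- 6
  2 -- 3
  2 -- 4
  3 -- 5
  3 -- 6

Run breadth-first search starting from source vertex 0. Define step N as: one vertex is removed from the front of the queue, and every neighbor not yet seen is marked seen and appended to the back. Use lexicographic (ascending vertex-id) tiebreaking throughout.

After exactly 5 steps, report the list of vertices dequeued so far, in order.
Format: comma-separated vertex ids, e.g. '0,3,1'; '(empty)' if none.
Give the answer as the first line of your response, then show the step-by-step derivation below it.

0,1,2,5,6

step 1: dequeue 0; queue=[1,2,5,6]; order=0
step 2: dequeue 1; queue=[2,5,6,4]; order=0,1
step 3: dequeue 2; queue=[5,6,4,3]; order=0,1,2
step 4: dequeue 5; queue=[6,4,3]; order=0,1,2,5
step 5: dequeue 6; queue=[4,3]; order=0,1,2,5,6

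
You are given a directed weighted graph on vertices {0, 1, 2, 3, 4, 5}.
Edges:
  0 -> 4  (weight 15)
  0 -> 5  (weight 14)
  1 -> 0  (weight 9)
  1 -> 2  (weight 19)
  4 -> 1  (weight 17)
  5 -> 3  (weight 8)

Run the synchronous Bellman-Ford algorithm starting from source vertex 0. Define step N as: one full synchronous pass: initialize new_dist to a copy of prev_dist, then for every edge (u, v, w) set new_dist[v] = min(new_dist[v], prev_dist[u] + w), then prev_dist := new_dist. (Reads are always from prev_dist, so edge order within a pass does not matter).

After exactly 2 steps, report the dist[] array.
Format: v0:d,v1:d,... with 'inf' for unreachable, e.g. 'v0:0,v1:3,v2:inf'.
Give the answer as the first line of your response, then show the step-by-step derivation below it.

v0:0,v1:32,v2:inf,v3:22,v4:15,v5:14

step 1: dist = v0:0,v1:inf,v2:inf,v3:inf,v4:15,v5:14
step 2: dist = v0:0,v1:32,v2:inf,v3:22,v4:15,v5:14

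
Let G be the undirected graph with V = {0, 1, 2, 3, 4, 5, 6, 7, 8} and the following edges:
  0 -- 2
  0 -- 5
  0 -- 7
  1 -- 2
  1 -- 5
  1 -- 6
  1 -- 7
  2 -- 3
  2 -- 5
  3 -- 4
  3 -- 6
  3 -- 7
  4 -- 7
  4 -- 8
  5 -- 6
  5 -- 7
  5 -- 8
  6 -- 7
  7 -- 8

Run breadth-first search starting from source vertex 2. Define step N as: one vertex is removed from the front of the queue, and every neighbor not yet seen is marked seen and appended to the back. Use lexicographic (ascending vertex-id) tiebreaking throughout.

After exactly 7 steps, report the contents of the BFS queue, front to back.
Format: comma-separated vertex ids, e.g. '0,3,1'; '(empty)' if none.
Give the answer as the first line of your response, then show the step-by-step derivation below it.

4,8

step 1: dequeue 2; queue=[0,1,3,5]; order=2
step 2: dequeue 0; queue=[1,3,5,7]; order=2,0
step 3: dequeue 1; queue=[3,5,7,6]; order=2,0,1
step 4: dequeue 3; queue=[5,7,6,4]; order=2,0,1,3
step 5: dequeue 5; queue=[7,6,4,8]; order=2,0,1,3,5
step 6: dequeue 7; queue=[6,4,8]; order=2,0,1,3,5,7
step 7: dequeue 6; queue=[4,8]; order=2,0,1,3,5,7,6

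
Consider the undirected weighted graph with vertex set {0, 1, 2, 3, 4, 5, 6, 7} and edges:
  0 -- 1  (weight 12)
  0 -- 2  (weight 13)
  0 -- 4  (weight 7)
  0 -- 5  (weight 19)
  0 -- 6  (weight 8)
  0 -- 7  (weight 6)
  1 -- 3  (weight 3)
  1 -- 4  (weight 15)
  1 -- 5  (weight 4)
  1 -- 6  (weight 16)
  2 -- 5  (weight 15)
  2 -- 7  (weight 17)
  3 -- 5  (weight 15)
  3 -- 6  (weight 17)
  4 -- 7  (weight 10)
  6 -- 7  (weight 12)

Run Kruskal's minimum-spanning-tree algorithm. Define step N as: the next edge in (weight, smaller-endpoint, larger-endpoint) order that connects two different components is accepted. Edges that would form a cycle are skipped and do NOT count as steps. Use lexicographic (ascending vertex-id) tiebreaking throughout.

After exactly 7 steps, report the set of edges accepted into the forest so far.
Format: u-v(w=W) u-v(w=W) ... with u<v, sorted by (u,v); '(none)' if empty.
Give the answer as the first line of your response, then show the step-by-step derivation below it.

0-1(w=12) 0-2(w=13) 0-4(w=7) 0-6(w=8) 0-7(w=6) 1-3(w=3) 1-5(w=4)

step 1: add edge 1-3 (w=3); MST = {1-3(w=3)}
step 2: add edge 1-5 (w=4); MST = {1-3(w=3) 1-5(w=4)}
step 3: add edge 0-7 (w=6); MST = {0-7(w=6) 1-3(w=3) 1-5(w=4)}
step 4: add edge 0-4 (w=7); MST = {0-4(w=7) 0-7(w=6) 1-3(w=3) 1-5(w=4)}
step 5: add edge 0-6 (w=8); MST = {0-4(w=7) 0-6(w=8) 0-7(w=6) 1-3(w=3) 1-5(w=4)}
step 6: add edge 0-1 (w=12); MST = {0-1(w=12) 0-4(w=7) 0-6(w=8) 0-7(w=6) 1-3(w=3) 1-5(w=4)}
step 7: add edge 0-2 (w=13); MST = {0-1(w=12) 0-2(w=13) 0-4(w=7) 0-6(w=8) 0-7(w=6) 1-3(w=3) 1-5(w=4)}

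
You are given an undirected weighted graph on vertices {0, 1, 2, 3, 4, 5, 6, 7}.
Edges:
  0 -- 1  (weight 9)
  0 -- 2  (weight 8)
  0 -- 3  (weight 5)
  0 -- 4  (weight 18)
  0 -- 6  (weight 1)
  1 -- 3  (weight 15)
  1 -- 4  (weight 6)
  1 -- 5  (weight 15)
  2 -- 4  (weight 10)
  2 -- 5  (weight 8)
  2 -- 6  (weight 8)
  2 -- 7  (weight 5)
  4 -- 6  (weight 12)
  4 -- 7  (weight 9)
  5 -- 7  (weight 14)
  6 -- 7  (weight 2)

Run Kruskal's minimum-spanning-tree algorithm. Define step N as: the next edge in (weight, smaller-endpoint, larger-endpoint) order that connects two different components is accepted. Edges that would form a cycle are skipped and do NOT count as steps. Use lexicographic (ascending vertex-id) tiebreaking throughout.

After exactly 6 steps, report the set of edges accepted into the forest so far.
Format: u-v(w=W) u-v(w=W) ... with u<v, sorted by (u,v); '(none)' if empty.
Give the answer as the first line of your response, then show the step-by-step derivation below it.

0-3(w=5) 0-6(w=1) 1-4(w=6) 2-5(w=8) 2-7(w=5) 6-7(w=2)

step 1: add edge 0-6 (w=1); MST = {0-6(w=1)}
step 2: add edge 6-7 (w=2); MST = {0-6(w=1) 6-7(w=2)}
step 3: add edge 0-3 (w=5); MST = {0-3(w=5) 0-6(w=1) 6-7(w=2)}
step 4: add edge 2-7 (w=5); MST = {0-3(w=5) 0-6(w=1) 2-7(w=5) 6-7(w=2)}
step 5: add edge 1-4 (w=6); MST = {0-3(w=5) 0-6(w=1) 1-4(w=6) 2-7(w=5) 6-7(w=2)}
step 6: add edge 2-5 (w=8); MST = {0-3(w=5) 0-6(w=1) 1-4(w=6) 2-5(w=8) 2-7(w=5) 6-7(w=2)}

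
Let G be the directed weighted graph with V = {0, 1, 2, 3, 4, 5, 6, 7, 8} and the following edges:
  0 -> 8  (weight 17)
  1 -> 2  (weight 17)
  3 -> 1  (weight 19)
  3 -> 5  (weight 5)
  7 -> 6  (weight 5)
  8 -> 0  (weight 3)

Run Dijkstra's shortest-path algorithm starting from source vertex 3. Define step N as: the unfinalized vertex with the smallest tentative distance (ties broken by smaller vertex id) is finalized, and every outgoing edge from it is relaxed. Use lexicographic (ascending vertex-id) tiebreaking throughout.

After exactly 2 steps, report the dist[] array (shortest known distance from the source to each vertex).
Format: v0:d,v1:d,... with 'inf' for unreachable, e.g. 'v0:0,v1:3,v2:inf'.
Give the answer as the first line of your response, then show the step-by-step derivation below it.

v0:inf,v1:19,v2:inf,v3:0,v4:inf,v5:5,v6:inf,v7:inf,v8:inf

step 1: dist = v0:inf,v1:19,v2:inf,v3:0,v4:inf,v5:5,v6:inf,v7:inf,v8:inf
step 2: dist = v0:inf,v1:19,v2:inf,v3:0,v4:inf,v5:5,v6:inf,v7:inf,v8:inf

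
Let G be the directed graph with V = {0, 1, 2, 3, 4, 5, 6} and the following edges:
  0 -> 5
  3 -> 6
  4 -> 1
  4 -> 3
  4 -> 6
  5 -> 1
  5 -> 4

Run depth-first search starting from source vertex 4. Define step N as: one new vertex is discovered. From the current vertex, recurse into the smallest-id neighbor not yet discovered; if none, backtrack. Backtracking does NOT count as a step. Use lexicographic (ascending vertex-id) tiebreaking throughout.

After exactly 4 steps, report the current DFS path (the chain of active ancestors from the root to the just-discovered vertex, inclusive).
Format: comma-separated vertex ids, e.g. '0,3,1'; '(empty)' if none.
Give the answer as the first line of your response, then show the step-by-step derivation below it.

4,3,6

step 1: discover 4; path=4; order=4
step 2: discover 1; path=4>1; order=4,1
step 3: discover 3; path=4>3; order=4,1,3
step 4: discover 6; path=4>3>6; order=4,1,3,6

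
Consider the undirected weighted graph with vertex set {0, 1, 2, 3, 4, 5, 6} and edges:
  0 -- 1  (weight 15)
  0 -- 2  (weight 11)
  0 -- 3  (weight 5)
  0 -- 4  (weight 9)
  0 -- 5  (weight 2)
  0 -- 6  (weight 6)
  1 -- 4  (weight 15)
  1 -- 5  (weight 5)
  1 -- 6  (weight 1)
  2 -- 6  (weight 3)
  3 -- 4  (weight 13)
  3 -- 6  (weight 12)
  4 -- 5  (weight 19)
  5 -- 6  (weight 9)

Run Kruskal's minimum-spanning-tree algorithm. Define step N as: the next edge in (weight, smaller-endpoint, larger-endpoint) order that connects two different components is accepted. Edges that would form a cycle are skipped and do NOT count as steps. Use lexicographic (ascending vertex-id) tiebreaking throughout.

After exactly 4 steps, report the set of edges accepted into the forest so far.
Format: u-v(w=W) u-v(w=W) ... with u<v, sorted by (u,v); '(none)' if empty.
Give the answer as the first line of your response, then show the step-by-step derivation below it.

0-3(w=5) 0-5(w=2) 1-6(w=1) 2-6(w=3)

step 1: add edge 1-6 (w=1); MST = {1-6(w=1)}
step 2: add edge 0-5 (w=2); MST = {0-5(w=2) 1-6(w=1)}
step 3: add edge 2-6 (w=3); MST = {0-5(w=2) 1-6(w=1) 2-6(w=3)}
step 4: add edge 0-3 (w=5); MST = {0-3(w=5) 0-5(w=2) 1-6(w=1) 2-6(w=3)}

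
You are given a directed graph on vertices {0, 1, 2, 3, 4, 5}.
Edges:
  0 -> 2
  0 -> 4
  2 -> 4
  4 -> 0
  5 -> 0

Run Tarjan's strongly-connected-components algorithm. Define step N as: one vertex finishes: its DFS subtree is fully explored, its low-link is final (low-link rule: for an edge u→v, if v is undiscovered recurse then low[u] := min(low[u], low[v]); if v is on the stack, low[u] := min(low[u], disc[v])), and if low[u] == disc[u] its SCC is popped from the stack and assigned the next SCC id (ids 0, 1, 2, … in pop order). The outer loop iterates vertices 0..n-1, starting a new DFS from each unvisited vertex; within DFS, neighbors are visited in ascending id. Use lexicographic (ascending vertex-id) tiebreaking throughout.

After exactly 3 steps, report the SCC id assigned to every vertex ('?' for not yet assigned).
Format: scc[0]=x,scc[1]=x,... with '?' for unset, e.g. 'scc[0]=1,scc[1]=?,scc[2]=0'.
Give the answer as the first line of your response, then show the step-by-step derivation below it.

scc[0]=0,scc[1]=?,scc[2]=0,scc[3]=?,scc[4]=0,scc[5]=?

step 1: low=(low[0]=0,low[1]=?,low[2]=1,low[3]=?,low[4]=0,low[5]=?); scc=(scc[0]=?,scc[1]=?,scc[2]=?,scc[3]=?,scc[4]=?,scc[5]=?)
step 2: low=(low[0]=0,low[1]=?,low[2]=0,low[3]=?,low[4]=0,low[5]=?); scc=(scc[0]=?,scc[1]=?,scc[2]=?,scc[3]=?,scc[4]=?,scc[5]=?)
step 3: low=(low[0]=0,low[1]=?,low[2]=0,low[3]=?,low[4]=0,low[5]=?); scc=(scc[0]=0,scc[1]=?,scc[2]=0,scc[3]=?,scc[4]=0,scc[5]=?)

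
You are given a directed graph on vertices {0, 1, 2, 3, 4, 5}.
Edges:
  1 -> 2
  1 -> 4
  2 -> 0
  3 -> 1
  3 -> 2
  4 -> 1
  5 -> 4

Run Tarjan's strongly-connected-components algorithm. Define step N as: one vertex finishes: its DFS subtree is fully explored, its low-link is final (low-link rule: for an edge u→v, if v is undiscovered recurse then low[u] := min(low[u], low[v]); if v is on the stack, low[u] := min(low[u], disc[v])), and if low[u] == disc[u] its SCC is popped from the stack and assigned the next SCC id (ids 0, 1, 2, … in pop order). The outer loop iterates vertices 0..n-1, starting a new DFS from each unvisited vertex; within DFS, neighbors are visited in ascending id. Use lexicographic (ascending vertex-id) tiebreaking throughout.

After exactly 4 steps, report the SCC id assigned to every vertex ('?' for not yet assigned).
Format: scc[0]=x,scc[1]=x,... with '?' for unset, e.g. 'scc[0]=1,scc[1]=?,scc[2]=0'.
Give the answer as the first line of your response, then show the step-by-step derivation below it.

scc[0]=0,scc[1]=2,scc[2]=1,scc[3]=?,scc[4]=2,scc[5]=?

step 1: low=(low[0]=0,low[1]=?,low[2]=?,low[3]=?,low[4]=?,low[5]=?); scc=(scc[0]=0,scc[1]=?,scc[2]=?,scc[3]=?,scc[4]=?,scc[5]=?)
step 2: low=(low[0]=0,low[1]=1,low[2]=2,low[3]=?,low[4]=?,low[5]=?); scc=(scc[0]=0,scc[1]=?,scc[2]=1,scc[3]=?,scc[4]=?,scc[5]=?)
step 3: low=(low[0]=0,low[1]=1,low[2]=2,low[3]=?,low[4]=1,low[5]=?); scc=(scc[0]=0,scc[1]=?,scc[2]=1,scc[3]=?,scc[4]=?,scc[5]=?)
step 4: low=(low[0]=0,low[1]=1,low[2]=2,low[3]=?,low[4]=1,low[5]=?); scc=(scc[0]=0,scc[1]=2,scc[2]=1,scc[3]=?,scc[4]=2,scc[5]=?)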